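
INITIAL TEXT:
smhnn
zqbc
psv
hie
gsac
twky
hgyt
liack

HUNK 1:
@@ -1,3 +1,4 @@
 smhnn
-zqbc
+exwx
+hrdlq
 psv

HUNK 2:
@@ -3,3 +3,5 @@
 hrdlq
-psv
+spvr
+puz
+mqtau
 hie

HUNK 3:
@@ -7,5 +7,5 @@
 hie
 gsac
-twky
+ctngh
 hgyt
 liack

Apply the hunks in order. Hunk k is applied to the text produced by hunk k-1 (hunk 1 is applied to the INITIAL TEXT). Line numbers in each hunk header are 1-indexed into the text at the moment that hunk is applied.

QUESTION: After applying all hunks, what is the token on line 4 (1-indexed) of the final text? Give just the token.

Hunk 1: at line 1 remove [zqbc] add [exwx,hrdlq] -> 9 lines: smhnn exwx hrdlq psv hie gsac twky hgyt liack
Hunk 2: at line 3 remove [psv] add [spvr,puz,mqtau] -> 11 lines: smhnn exwx hrdlq spvr puz mqtau hie gsac twky hgyt liack
Hunk 3: at line 7 remove [twky] add [ctngh] -> 11 lines: smhnn exwx hrdlq spvr puz mqtau hie gsac ctngh hgyt liack
Final line 4: spvr

Answer: spvr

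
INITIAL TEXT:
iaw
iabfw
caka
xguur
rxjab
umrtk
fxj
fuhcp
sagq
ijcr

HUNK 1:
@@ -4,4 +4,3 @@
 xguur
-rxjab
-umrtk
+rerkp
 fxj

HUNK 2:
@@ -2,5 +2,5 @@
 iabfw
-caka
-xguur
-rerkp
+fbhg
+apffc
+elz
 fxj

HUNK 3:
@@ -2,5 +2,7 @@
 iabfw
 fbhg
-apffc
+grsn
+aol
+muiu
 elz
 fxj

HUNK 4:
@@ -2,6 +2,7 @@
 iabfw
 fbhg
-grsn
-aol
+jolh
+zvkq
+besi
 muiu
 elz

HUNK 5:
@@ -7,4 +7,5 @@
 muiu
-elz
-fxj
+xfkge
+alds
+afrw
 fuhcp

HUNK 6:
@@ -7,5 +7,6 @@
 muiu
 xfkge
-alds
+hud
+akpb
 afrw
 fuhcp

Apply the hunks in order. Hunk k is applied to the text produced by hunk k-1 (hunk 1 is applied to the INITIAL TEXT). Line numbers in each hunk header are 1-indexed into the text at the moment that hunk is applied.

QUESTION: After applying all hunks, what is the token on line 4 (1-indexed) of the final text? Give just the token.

Answer: jolh

Derivation:
Hunk 1: at line 4 remove [rxjab,umrtk] add [rerkp] -> 9 lines: iaw iabfw caka xguur rerkp fxj fuhcp sagq ijcr
Hunk 2: at line 2 remove [caka,xguur,rerkp] add [fbhg,apffc,elz] -> 9 lines: iaw iabfw fbhg apffc elz fxj fuhcp sagq ijcr
Hunk 3: at line 2 remove [apffc] add [grsn,aol,muiu] -> 11 lines: iaw iabfw fbhg grsn aol muiu elz fxj fuhcp sagq ijcr
Hunk 4: at line 2 remove [grsn,aol] add [jolh,zvkq,besi] -> 12 lines: iaw iabfw fbhg jolh zvkq besi muiu elz fxj fuhcp sagq ijcr
Hunk 5: at line 7 remove [elz,fxj] add [xfkge,alds,afrw] -> 13 lines: iaw iabfw fbhg jolh zvkq besi muiu xfkge alds afrw fuhcp sagq ijcr
Hunk 6: at line 7 remove [alds] add [hud,akpb] -> 14 lines: iaw iabfw fbhg jolh zvkq besi muiu xfkge hud akpb afrw fuhcp sagq ijcr
Final line 4: jolh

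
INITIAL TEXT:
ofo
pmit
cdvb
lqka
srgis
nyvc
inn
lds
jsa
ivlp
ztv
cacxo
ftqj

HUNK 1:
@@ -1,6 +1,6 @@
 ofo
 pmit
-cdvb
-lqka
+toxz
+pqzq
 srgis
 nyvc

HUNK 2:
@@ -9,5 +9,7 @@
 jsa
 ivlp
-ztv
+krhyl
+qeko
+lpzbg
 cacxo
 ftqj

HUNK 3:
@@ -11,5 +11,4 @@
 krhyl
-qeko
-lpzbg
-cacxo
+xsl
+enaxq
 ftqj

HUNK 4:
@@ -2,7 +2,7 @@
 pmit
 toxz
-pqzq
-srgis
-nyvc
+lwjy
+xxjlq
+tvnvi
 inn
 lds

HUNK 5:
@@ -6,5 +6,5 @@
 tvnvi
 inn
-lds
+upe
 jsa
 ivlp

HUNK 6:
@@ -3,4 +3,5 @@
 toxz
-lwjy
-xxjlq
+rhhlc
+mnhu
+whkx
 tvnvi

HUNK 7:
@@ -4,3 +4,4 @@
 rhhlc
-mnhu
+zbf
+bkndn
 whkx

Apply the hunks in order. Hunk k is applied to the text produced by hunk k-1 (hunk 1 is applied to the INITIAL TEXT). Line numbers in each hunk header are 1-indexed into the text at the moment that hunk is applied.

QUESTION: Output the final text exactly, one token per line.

Hunk 1: at line 1 remove [cdvb,lqka] add [toxz,pqzq] -> 13 lines: ofo pmit toxz pqzq srgis nyvc inn lds jsa ivlp ztv cacxo ftqj
Hunk 2: at line 9 remove [ztv] add [krhyl,qeko,lpzbg] -> 15 lines: ofo pmit toxz pqzq srgis nyvc inn lds jsa ivlp krhyl qeko lpzbg cacxo ftqj
Hunk 3: at line 11 remove [qeko,lpzbg,cacxo] add [xsl,enaxq] -> 14 lines: ofo pmit toxz pqzq srgis nyvc inn lds jsa ivlp krhyl xsl enaxq ftqj
Hunk 4: at line 2 remove [pqzq,srgis,nyvc] add [lwjy,xxjlq,tvnvi] -> 14 lines: ofo pmit toxz lwjy xxjlq tvnvi inn lds jsa ivlp krhyl xsl enaxq ftqj
Hunk 5: at line 6 remove [lds] add [upe] -> 14 lines: ofo pmit toxz lwjy xxjlq tvnvi inn upe jsa ivlp krhyl xsl enaxq ftqj
Hunk 6: at line 3 remove [lwjy,xxjlq] add [rhhlc,mnhu,whkx] -> 15 lines: ofo pmit toxz rhhlc mnhu whkx tvnvi inn upe jsa ivlp krhyl xsl enaxq ftqj
Hunk 7: at line 4 remove [mnhu] add [zbf,bkndn] -> 16 lines: ofo pmit toxz rhhlc zbf bkndn whkx tvnvi inn upe jsa ivlp krhyl xsl enaxq ftqj

Answer: ofo
pmit
toxz
rhhlc
zbf
bkndn
whkx
tvnvi
inn
upe
jsa
ivlp
krhyl
xsl
enaxq
ftqj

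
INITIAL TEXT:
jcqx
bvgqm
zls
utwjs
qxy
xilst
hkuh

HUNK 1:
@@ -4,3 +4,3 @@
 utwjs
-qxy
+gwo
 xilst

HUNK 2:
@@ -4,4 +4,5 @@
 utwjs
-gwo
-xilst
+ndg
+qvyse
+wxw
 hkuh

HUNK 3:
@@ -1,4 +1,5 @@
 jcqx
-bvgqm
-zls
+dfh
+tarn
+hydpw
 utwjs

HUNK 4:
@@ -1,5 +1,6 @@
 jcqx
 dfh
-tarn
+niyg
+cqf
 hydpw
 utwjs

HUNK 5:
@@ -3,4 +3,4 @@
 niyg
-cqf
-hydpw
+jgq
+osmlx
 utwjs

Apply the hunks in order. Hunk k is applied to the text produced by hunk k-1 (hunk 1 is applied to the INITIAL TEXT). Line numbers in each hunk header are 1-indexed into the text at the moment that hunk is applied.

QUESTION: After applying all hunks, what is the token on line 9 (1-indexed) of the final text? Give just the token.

Hunk 1: at line 4 remove [qxy] add [gwo] -> 7 lines: jcqx bvgqm zls utwjs gwo xilst hkuh
Hunk 2: at line 4 remove [gwo,xilst] add [ndg,qvyse,wxw] -> 8 lines: jcqx bvgqm zls utwjs ndg qvyse wxw hkuh
Hunk 3: at line 1 remove [bvgqm,zls] add [dfh,tarn,hydpw] -> 9 lines: jcqx dfh tarn hydpw utwjs ndg qvyse wxw hkuh
Hunk 4: at line 1 remove [tarn] add [niyg,cqf] -> 10 lines: jcqx dfh niyg cqf hydpw utwjs ndg qvyse wxw hkuh
Hunk 5: at line 3 remove [cqf,hydpw] add [jgq,osmlx] -> 10 lines: jcqx dfh niyg jgq osmlx utwjs ndg qvyse wxw hkuh
Final line 9: wxw

Answer: wxw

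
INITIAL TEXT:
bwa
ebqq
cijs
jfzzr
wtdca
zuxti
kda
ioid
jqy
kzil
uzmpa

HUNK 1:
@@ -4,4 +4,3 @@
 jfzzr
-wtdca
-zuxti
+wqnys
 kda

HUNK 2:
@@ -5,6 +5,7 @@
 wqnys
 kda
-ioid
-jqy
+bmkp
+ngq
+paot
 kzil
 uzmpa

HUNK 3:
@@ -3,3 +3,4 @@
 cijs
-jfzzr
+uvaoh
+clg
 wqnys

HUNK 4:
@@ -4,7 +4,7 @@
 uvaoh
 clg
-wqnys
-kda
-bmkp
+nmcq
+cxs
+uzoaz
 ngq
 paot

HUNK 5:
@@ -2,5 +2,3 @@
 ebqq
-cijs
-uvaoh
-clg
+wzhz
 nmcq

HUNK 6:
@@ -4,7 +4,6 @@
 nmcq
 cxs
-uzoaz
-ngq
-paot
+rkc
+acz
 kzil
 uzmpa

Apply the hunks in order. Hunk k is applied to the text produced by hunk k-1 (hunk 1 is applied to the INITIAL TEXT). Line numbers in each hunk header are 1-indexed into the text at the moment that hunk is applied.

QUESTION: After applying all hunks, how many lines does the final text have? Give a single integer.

Answer: 9

Derivation:
Hunk 1: at line 4 remove [wtdca,zuxti] add [wqnys] -> 10 lines: bwa ebqq cijs jfzzr wqnys kda ioid jqy kzil uzmpa
Hunk 2: at line 5 remove [ioid,jqy] add [bmkp,ngq,paot] -> 11 lines: bwa ebqq cijs jfzzr wqnys kda bmkp ngq paot kzil uzmpa
Hunk 3: at line 3 remove [jfzzr] add [uvaoh,clg] -> 12 lines: bwa ebqq cijs uvaoh clg wqnys kda bmkp ngq paot kzil uzmpa
Hunk 4: at line 4 remove [wqnys,kda,bmkp] add [nmcq,cxs,uzoaz] -> 12 lines: bwa ebqq cijs uvaoh clg nmcq cxs uzoaz ngq paot kzil uzmpa
Hunk 5: at line 2 remove [cijs,uvaoh,clg] add [wzhz] -> 10 lines: bwa ebqq wzhz nmcq cxs uzoaz ngq paot kzil uzmpa
Hunk 6: at line 4 remove [uzoaz,ngq,paot] add [rkc,acz] -> 9 lines: bwa ebqq wzhz nmcq cxs rkc acz kzil uzmpa
Final line count: 9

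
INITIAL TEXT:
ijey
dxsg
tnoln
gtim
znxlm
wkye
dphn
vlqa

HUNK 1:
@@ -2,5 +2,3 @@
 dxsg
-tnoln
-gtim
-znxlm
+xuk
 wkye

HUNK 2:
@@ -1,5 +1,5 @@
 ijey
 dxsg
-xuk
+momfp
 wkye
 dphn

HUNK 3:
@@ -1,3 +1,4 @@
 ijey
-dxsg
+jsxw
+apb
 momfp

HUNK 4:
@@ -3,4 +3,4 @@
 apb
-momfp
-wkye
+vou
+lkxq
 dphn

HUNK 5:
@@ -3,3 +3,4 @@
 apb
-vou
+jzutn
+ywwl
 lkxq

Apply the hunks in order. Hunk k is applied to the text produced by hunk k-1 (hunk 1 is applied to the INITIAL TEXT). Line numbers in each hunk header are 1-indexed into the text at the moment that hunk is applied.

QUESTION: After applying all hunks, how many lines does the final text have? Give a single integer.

Hunk 1: at line 2 remove [tnoln,gtim,znxlm] add [xuk] -> 6 lines: ijey dxsg xuk wkye dphn vlqa
Hunk 2: at line 1 remove [xuk] add [momfp] -> 6 lines: ijey dxsg momfp wkye dphn vlqa
Hunk 3: at line 1 remove [dxsg] add [jsxw,apb] -> 7 lines: ijey jsxw apb momfp wkye dphn vlqa
Hunk 4: at line 3 remove [momfp,wkye] add [vou,lkxq] -> 7 lines: ijey jsxw apb vou lkxq dphn vlqa
Hunk 5: at line 3 remove [vou] add [jzutn,ywwl] -> 8 lines: ijey jsxw apb jzutn ywwl lkxq dphn vlqa
Final line count: 8

Answer: 8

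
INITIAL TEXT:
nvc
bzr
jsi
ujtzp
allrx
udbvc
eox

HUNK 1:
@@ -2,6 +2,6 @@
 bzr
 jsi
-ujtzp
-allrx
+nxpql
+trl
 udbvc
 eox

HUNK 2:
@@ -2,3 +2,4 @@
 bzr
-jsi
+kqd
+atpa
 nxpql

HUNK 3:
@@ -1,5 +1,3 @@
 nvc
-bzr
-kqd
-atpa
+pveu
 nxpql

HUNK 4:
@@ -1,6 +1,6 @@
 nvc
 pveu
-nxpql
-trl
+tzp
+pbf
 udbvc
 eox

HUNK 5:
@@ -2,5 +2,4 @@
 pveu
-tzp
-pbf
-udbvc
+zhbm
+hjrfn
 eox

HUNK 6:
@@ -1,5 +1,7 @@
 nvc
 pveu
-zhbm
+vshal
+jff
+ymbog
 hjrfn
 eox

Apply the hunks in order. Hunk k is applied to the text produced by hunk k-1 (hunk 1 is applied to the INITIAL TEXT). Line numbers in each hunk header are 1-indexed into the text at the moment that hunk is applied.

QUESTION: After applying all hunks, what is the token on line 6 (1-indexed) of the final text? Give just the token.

Answer: hjrfn

Derivation:
Hunk 1: at line 2 remove [ujtzp,allrx] add [nxpql,trl] -> 7 lines: nvc bzr jsi nxpql trl udbvc eox
Hunk 2: at line 2 remove [jsi] add [kqd,atpa] -> 8 lines: nvc bzr kqd atpa nxpql trl udbvc eox
Hunk 3: at line 1 remove [bzr,kqd,atpa] add [pveu] -> 6 lines: nvc pveu nxpql trl udbvc eox
Hunk 4: at line 1 remove [nxpql,trl] add [tzp,pbf] -> 6 lines: nvc pveu tzp pbf udbvc eox
Hunk 5: at line 2 remove [tzp,pbf,udbvc] add [zhbm,hjrfn] -> 5 lines: nvc pveu zhbm hjrfn eox
Hunk 6: at line 1 remove [zhbm] add [vshal,jff,ymbog] -> 7 lines: nvc pveu vshal jff ymbog hjrfn eox
Final line 6: hjrfn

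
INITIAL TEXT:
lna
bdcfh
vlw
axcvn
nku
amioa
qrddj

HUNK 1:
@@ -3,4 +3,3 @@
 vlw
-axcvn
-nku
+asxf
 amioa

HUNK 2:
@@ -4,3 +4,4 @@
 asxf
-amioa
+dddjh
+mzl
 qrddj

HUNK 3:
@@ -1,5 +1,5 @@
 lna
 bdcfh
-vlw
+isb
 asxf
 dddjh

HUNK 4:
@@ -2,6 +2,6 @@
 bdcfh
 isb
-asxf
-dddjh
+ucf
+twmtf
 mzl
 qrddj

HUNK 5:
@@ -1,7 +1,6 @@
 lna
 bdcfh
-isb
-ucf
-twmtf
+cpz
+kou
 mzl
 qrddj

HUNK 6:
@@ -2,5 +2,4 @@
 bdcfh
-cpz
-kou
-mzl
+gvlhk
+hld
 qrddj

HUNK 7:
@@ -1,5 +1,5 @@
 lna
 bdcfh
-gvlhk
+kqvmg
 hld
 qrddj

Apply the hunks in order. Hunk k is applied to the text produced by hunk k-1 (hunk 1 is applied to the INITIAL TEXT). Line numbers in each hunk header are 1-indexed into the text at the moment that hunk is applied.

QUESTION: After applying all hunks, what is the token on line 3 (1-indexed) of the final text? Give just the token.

Answer: kqvmg

Derivation:
Hunk 1: at line 3 remove [axcvn,nku] add [asxf] -> 6 lines: lna bdcfh vlw asxf amioa qrddj
Hunk 2: at line 4 remove [amioa] add [dddjh,mzl] -> 7 lines: lna bdcfh vlw asxf dddjh mzl qrddj
Hunk 3: at line 1 remove [vlw] add [isb] -> 7 lines: lna bdcfh isb asxf dddjh mzl qrddj
Hunk 4: at line 2 remove [asxf,dddjh] add [ucf,twmtf] -> 7 lines: lna bdcfh isb ucf twmtf mzl qrddj
Hunk 5: at line 1 remove [isb,ucf,twmtf] add [cpz,kou] -> 6 lines: lna bdcfh cpz kou mzl qrddj
Hunk 6: at line 2 remove [cpz,kou,mzl] add [gvlhk,hld] -> 5 lines: lna bdcfh gvlhk hld qrddj
Hunk 7: at line 1 remove [gvlhk] add [kqvmg] -> 5 lines: lna bdcfh kqvmg hld qrddj
Final line 3: kqvmg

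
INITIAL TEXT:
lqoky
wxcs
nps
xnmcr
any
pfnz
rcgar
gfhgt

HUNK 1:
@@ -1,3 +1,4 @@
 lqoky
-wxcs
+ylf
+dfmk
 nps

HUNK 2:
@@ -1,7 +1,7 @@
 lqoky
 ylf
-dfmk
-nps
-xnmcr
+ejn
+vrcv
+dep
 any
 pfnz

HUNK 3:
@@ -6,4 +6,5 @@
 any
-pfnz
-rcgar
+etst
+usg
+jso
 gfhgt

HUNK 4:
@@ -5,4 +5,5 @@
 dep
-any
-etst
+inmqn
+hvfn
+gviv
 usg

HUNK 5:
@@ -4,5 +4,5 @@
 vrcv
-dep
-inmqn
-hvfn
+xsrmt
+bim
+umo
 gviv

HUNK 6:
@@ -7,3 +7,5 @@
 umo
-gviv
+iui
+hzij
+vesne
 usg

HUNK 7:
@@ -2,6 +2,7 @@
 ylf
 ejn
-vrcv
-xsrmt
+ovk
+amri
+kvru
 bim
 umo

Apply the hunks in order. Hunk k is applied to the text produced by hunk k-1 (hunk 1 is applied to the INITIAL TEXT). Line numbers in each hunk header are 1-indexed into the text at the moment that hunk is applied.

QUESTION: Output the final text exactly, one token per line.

Hunk 1: at line 1 remove [wxcs] add [ylf,dfmk] -> 9 lines: lqoky ylf dfmk nps xnmcr any pfnz rcgar gfhgt
Hunk 2: at line 1 remove [dfmk,nps,xnmcr] add [ejn,vrcv,dep] -> 9 lines: lqoky ylf ejn vrcv dep any pfnz rcgar gfhgt
Hunk 3: at line 6 remove [pfnz,rcgar] add [etst,usg,jso] -> 10 lines: lqoky ylf ejn vrcv dep any etst usg jso gfhgt
Hunk 4: at line 5 remove [any,etst] add [inmqn,hvfn,gviv] -> 11 lines: lqoky ylf ejn vrcv dep inmqn hvfn gviv usg jso gfhgt
Hunk 5: at line 4 remove [dep,inmqn,hvfn] add [xsrmt,bim,umo] -> 11 lines: lqoky ylf ejn vrcv xsrmt bim umo gviv usg jso gfhgt
Hunk 6: at line 7 remove [gviv] add [iui,hzij,vesne] -> 13 lines: lqoky ylf ejn vrcv xsrmt bim umo iui hzij vesne usg jso gfhgt
Hunk 7: at line 2 remove [vrcv,xsrmt] add [ovk,amri,kvru] -> 14 lines: lqoky ylf ejn ovk amri kvru bim umo iui hzij vesne usg jso gfhgt

Answer: lqoky
ylf
ejn
ovk
amri
kvru
bim
umo
iui
hzij
vesne
usg
jso
gfhgt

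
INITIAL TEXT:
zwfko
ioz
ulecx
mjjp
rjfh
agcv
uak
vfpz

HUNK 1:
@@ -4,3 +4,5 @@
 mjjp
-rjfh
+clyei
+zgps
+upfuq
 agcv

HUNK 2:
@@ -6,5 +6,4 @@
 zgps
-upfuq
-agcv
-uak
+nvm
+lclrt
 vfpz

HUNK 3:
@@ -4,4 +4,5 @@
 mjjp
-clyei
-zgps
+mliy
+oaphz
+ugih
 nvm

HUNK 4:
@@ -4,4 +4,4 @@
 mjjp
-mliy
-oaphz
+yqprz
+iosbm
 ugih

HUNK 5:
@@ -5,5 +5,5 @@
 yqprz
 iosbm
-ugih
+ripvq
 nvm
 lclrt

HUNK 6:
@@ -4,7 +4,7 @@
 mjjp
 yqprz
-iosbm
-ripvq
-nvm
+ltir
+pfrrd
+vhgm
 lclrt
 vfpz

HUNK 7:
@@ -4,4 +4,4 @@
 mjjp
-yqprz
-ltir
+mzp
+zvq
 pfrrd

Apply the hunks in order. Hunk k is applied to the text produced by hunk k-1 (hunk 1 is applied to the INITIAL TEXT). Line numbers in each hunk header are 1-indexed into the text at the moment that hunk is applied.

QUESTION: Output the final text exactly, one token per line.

Answer: zwfko
ioz
ulecx
mjjp
mzp
zvq
pfrrd
vhgm
lclrt
vfpz

Derivation:
Hunk 1: at line 4 remove [rjfh] add [clyei,zgps,upfuq] -> 10 lines: zwfko ioz ulecx mjjp clyei zgps upfuq agcv uak vfpz
Hunk 2: at line 6 remove [upfuq,agcv,uak] add [nvm,lclrt] -> 9 lines: zwfko ioz ulecx mjjp clyei zgps nvm lclrt vfpz
Hunk 3: at line 4 remove [clyei,zgps] add [mliy,oaphz,ugih] -> 10 lines: zwfko ioz ulecx mjjp mliy oaphz ugih nvm lclrt vfpz
Hunk 4: at line 4 remove [mliy,oaphz] add [yqprz,iosbm] -> 10 lines: zwfko ioz ulecx mjjp yqprz iosbm ugih nvm lclrt vfpz
Hunk 5: at line 5 remove [ugih] add [ripvq] -> 10 lines: zwfko ioz ulecx mjjp yqprz iosbm ripvq nvm lclrt vfpz
Hunk 6: at line 4 remove [iosbm,ripvq,nvm] add [ltir,pfrrd,vhgm] -> 10 lines: zwfko ioz ulecx mjjp yqprz ltir pfrrd vhgm lclrt vfpz
Hunk 7: at line 4 remove [yqprz,ltir] add [mzp,zvq] -> 10 lines: zwfko ioz ulecx mjjp mzp zvq pfrrd vhgm lclrt vfpz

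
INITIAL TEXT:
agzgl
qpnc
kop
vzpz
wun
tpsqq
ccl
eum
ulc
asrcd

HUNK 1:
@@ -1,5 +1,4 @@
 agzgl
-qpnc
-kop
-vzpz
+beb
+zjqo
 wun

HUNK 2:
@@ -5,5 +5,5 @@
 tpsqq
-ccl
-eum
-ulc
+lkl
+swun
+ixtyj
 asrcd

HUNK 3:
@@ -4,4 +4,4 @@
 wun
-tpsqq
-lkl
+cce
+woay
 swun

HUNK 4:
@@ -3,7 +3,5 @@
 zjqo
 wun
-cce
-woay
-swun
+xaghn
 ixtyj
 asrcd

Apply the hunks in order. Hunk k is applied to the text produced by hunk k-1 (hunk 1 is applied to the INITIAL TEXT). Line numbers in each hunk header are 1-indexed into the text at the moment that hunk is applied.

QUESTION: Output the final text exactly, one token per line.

Answer: agzgl
beb
zjqo
wun
xaghn
ixtyj
asrcd

Derivation:
Hunk 1: at line 1 remove [qpnc,kop,vzpz] add [beb,zjqo] -> 9 lines: agzgl beb zjqo wun tpsqq ccl eum ulc asrcd
Hunk 2: at line 5 remove [ccl,eum,ulc] add [lkl,swun,ixtyj] -> 9 lines: agzgl beb zjqo wun tpsqq lkl swun ixtyj asrcd
Hunk 3: at line 4 remove [tpsqq,lkl] add [cce,woay] -> 9 lines: agzgl beb zjqo wun cce woay swun ixtyj asrcd
Hunk 4: at line 3 remove [cce,woay,swun] add [xaghn] -> 7 lines: agzgl beb zjqo wun xaghn ixtyj asrcd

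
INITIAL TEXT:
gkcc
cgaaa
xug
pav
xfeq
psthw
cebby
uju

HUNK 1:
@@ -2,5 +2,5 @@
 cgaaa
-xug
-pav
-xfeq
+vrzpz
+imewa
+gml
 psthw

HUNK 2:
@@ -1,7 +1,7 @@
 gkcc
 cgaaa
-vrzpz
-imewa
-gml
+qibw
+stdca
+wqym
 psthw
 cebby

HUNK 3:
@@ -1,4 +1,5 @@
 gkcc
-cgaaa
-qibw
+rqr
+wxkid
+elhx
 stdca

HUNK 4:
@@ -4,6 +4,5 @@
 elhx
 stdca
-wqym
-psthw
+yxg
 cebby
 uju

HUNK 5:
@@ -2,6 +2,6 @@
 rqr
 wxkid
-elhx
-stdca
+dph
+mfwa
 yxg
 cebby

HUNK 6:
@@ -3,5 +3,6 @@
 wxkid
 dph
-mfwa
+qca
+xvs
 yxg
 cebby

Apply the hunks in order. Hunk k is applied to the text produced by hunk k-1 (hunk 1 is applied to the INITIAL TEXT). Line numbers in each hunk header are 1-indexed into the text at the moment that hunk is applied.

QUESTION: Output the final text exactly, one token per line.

Answer: gkcc
rqr
wxkid
dph
qca
xvs
yxg
cebby
uju

Derivation:
Hunk 1: at line 2 remove [xug,pav,xfeq] add [vrzpz,imewa,gml] -> 8 lines: gkcc cgaaa vrzpz imewa gml psthw cebby uju
Hunk 2: at line 1 remove [vrzpz,imewa,gml] add [qibw,stdca,wqym] -> 8 lines: gkcc cgaaa qibw stdca wqym psthw cebby uju
Hunk 3: at line 1 remove [cgaaa,qibw] add [rqr,wxkid,elhx] -> 9 lines: gkcc rqr wxkid elhx stdca wqym psthw cebby uju
Hunk 4: at line 4 remove [wqym,psthw] add [yxg] -> 8 lines: gkcc rqr wxkid elhx stdca yxg cebby uju
Hunk 5: at line 2 remove [elhx,stdca] add [dph,mfwa] -> 8 lines: gkcc rqr wxkid dph mfwa yxg cebby uju
Hunk 6: at line 3 remove [mfwa] add [qca,xvs] -> 9 lines: gkcc rqr wxkid dph qca xvs yxg cebby uju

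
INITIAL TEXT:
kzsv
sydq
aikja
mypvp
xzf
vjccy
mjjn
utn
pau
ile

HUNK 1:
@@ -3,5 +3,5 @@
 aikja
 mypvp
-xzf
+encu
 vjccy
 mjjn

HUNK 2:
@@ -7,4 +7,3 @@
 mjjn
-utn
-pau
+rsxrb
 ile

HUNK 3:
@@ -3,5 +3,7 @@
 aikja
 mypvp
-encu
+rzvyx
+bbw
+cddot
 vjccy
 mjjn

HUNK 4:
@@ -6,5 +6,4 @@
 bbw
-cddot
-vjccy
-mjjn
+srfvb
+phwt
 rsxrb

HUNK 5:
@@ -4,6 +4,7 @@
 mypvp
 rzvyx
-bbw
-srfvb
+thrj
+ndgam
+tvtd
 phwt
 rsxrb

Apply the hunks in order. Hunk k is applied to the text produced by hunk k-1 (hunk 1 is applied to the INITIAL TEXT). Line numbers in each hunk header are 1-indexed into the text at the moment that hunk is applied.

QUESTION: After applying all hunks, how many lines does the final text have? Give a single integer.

Hunk 1: at line 3 remove [xzf] add [encu] -> 10 lines: kzsv sydq aikja mypvp encu vjccy mjjn utn pau ile
Hunk 2: at line 7 remove [utn,pau] add [rsxrb] -> 9 lines: kzsv sydq aikja mypvp encu vjccy mjjn rsxrb ile
Hunk 3: at line 3 remove [encu] add [rzvyx,bbw,cddot] -> 11 lines: kzsv sydq aikja mypvp rzvyx bbw cddot vjccy mjjn rsxrb ile
Hunk 4: at line 6 remove [cddot,vjccy,mjjn] add [srfvb,phwt] -> 10 lines: kzsv sydq aikja mypvp rzvyx bbw srfvb phwt rsxrb ile
Hunk 5: at line 4 remove [bbw,srfvb] add [thrj,ndgam,tvtd] -> 11 lines: kzsv sydq aikja mypvp rzvyx thrj ndgam tvtd phwt rsxrb ile
Final line count: 11

Answer: 11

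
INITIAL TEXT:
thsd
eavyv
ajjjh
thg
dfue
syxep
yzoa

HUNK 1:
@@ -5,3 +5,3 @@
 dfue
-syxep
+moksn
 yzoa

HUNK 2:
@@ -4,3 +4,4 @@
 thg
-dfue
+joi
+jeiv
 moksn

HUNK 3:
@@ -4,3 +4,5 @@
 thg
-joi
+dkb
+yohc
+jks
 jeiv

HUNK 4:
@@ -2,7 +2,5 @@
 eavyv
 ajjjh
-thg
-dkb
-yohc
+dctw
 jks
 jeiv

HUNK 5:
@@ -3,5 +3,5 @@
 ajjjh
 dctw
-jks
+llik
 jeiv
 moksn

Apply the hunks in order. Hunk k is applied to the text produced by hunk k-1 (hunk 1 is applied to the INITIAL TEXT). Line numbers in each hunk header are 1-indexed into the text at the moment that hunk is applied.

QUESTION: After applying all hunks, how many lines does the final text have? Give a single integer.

Hunk 1: at line 5 remove [syxep] add [moksn] -> 7 lines: thsd eavyv ajjjh thg dfue moksn yzoa
Hunk 2: at line 4 remove [dfue] add [joi,jeiv] -> 8 lines: thsd eavyv ajjjh thg joi jeiv moksn yzoa
Hunk 3: at line 4 remove [joi] add [dkb,yohc,jks] -> 10 lines: thsd eavyv ajjjh thg dkb yohc jks jeiv moksn yzoa
Hunk 4: at line 2 remove [thg,dkb,yohc] add [dctw] -> 8 lines: thsd eavyv ajjjh dctw jks jeiv moksn yzoa
Hunk 5: at line 3 remove [jks] add [llik] -> 8 lines: thsd eavyv ajjjh dctw llik jeiv moksn yzoa
Final line count: 8

Answer: 8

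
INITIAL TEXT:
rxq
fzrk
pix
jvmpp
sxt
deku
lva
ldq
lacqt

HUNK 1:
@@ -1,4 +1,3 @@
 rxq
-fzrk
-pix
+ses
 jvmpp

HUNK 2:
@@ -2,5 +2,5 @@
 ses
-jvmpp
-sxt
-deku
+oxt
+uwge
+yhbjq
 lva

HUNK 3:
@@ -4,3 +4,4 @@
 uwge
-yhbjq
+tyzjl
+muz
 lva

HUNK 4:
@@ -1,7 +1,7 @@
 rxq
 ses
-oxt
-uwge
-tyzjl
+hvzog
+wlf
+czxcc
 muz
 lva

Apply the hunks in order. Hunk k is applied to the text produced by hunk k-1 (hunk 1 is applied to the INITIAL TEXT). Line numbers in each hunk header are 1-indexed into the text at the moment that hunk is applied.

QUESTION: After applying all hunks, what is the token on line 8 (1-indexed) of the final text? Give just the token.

Hunk 1: at line 1 remove [fzrk,pix] add [ses] -> 8 lines: rxq ses jvmpp sxt deku lva ldq lacqt
Hunk 2: at line 2 remove [jvmpp,sxt,deku] add [oxt,uwge,yhbjq] -> 8 lines: rxq ses oxt uwge yhbjq lva ldq lacqt
Hunk 3: at line 4 remove [yhbjq] add [tyzjl,muz] -> 9 lines: rxq ses oxt uwge tyzjl muz lva ldq lacqt
Hunk 4: at line 1 remove [oxt,uwge,tyzjl] add [hvzog,wlf,czxcc] -> 9 lines: rxq ses hvzog wlf czxcc muz lva ldq lacqt
Final line 8: ldq

Answer: ldq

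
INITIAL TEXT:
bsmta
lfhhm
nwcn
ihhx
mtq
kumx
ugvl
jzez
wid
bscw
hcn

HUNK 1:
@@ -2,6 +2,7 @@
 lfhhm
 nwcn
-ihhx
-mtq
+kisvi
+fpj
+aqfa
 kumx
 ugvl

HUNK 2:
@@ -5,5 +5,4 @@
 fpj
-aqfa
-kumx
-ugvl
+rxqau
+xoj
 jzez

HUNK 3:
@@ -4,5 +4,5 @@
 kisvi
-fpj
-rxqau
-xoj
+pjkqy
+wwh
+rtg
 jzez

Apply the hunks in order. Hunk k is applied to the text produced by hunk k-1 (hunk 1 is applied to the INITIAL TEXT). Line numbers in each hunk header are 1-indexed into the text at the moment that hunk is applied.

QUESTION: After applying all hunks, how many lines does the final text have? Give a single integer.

Answer: 11

Derivation:
Hunk 1: at line 2 remove [ihhx,mtq] add [kisvi,fpj,aqfa] -> 12 lines: bsmta lfhhm nwcn kisvi fpj aqfa kumx ugvl jzez wid bscw hcn
Hunk 2: at line 5 remove [aqfa,kumx,ugvl] add [rxqau,xoj] -> 11 lines: bsmta lfhhm nwcn kisvi fpj rxqau xoj jzez wid bscw hcn
Hunk 3: at line 4 remove [fpj,rxqau,xoj] add [pjkqy,wwh,rtg] -> 11 lines: bsmta lfhhm nwcn kisvi pjkqy wwh rtg jzez wid bscw hcn
Final line count: 11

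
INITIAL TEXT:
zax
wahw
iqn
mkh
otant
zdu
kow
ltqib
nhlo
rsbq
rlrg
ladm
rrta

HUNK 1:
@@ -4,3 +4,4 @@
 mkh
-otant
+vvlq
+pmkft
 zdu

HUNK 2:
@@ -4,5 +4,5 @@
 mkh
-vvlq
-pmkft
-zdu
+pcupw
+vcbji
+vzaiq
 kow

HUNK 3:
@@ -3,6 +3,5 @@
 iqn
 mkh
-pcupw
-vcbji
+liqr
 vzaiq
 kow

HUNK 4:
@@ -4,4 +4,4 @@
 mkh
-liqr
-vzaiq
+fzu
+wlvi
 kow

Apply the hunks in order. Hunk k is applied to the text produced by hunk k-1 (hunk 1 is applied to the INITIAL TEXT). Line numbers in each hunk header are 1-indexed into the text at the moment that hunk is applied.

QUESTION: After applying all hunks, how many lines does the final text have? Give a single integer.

Answer: 13

Derivation:
Hunk 1: at line 4 remove [otant] add [vvlq,pmkft] -> 14 lines: zax wahw iqn mkh vvlq pmkft zdu kow ltqib nhlo rsbq rlrg ladm rrta
Hunk 2: at line 4 remove [vvlq,pmkft,zdu] add [pcupw,vcbji,vzaiq] -> 14 lines: zax wahw iqn mkh pcupw vcbji vzaiq kow ltqib nhlo rsbq rlrg ladm rrta
Hunk 3: at line 3 remove [pcupw,vcbji] add [liqr] -> 13 lines: zax wahw iqn mkh liqr vzaiq kow ltqib nhlo rsbq rlrg ladm rrta
Hunk 4: at line 4 remove [liqr,vzaiq] add [fzu,wlvi] -> 13 lines: zax wahw iqn mkh fzu wlvi kow ltqib nhlo rsbq rlrg ladm rrta
Final line count: 13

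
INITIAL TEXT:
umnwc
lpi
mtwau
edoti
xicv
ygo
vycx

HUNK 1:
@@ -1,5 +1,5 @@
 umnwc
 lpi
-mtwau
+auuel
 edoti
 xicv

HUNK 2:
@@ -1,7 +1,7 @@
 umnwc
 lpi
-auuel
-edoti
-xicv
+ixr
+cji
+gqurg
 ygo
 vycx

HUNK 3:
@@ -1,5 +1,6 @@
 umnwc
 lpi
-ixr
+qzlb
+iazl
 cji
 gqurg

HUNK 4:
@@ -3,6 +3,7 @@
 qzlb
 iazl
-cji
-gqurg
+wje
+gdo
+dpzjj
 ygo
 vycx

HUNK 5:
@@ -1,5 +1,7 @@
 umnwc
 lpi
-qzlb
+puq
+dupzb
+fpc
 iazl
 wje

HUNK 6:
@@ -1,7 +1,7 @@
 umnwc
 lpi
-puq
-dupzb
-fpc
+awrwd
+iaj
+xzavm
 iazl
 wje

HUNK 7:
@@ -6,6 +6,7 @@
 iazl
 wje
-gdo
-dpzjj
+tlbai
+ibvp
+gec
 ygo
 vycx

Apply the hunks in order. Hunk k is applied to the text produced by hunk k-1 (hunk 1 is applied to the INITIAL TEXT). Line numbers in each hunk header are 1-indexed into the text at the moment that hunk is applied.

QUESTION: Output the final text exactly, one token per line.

Answer: umnwc
lpi
awrwd
iaj
xzavm
iazl
wje
tlbai
ibvp
gec
ygo
vycx

Derivation:
Hunk 1: at line 1 remove [mtwau] add [auuel] -> 7 lines: umnwc lpi auuel edoti xicv ygo vycx
Hunk 2: at line 1 remove [auuel,edoti,xicv] add [ixr,cji,gqurg] -> 7 lines: umnwc lpi ixr cji gqurg ygo vycx
Hunk 3: at line 1 remove [ixr] add [qzlb,iazl] -> 8 lines: umnwc lpi qzlb iazl cji gqurg ygo vycx
Hunk 4: at line 3 remove [cji,gqurg] add [wje,gdo,dpzjj] -> 9 lines: umnwc lpi qzlb iazl wje gdo dpzjj ygo vycx
Hunk 5: at line 1 remove [qzlb] add [puq,dupzb,fpc] -> 11 lines: umnwc lpi puq dupzb fpc iazl wje gdo dpzjj ygo vycx
Hunk 6: at line 1 remove [puq,dupzb,fpc] add [awrwd,iaj,xzavm] -> 11 lines: umnwc lpi awrwd iaj xzavm iazl wje gdo dpzjj ygo vycx
Hunk 7: at line 6 remove [gdo,dpzjj] add [tlbai,ibvp,gec] -> 12 lines: umnwc lpi awrwd iaj xzavm iazl wje tlbai ibvp gec ygo vycx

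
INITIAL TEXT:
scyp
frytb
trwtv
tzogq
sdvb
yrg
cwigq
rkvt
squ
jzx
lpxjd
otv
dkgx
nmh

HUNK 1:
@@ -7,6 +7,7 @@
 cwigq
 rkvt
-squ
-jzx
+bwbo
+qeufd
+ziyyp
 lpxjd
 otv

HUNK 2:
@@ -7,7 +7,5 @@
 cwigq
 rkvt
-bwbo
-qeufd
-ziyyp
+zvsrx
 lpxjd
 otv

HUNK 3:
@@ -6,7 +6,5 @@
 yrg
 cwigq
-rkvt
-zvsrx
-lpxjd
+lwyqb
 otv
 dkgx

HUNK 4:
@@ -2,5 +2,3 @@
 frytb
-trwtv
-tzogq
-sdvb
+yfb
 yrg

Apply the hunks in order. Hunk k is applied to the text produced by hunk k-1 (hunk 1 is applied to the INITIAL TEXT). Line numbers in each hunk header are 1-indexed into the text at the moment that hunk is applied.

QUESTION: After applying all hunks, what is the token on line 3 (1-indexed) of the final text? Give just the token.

Answer: yfb

Derivation:
Hunk 1: at line 7 remove [squ,jzx] add [bwbo,qeufd,ziyyp] -> 15 lines: scyp frytb trwtv tzogq sdvb yrg cwigq rkvt bwbo qeufd ziyyp lpxjd otv dkgx nmh
Hunk 2: at line 7 remove [bwbo,qeufd,ziyyp] add [zvsrx] -> 13 lines: scyp frytb trwtv tzogq sdvb yrg cwigq rkvt zvsrx lpxjd otv dkgx nmh
Hunk 3: at line 6 remove [rkvt,zvsrx,lpxjd] add [lwyqb] -> 11 lines: scyp frytb trwtv tzogq sdvb yrg cwigq lwyqb otv dkgx nmh
Hunk 4: at line 2 remove [trwtv,tzogq,sdvb] add [yfb] -> 9 lines: scyp frytb yfb yrg cwigq lwyqb otv dkgx nmh
Final line 3: yfb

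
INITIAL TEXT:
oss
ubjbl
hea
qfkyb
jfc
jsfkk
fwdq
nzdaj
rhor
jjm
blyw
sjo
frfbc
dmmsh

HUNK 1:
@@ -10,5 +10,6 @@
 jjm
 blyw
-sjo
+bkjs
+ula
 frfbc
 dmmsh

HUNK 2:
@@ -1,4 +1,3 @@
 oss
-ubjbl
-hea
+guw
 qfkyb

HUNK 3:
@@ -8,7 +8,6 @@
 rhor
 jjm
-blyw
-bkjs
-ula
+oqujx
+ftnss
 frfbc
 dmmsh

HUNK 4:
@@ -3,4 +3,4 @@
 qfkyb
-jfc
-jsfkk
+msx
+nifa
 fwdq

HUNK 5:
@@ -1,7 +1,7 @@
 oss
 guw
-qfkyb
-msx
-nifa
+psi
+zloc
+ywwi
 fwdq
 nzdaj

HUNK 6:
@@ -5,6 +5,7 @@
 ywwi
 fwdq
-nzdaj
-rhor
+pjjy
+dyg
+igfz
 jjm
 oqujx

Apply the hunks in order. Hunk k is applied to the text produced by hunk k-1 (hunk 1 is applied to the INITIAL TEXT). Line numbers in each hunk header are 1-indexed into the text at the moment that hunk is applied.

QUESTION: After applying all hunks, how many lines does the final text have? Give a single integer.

Hunk 1: at line 10 remove [sjo] add [bkjs,ula] -> 15 lines: oss ubjbl hea qfkyb jfc jsfkk fwdq nzdaj rhor jjm blyw bkjs ula frfbc dmmsh
Hunk 2: at line 1 remove [ubjbl,hea] add [guw] -> 14 lines: oss guw qfkyb jfc jsfkk fwdq nzdaj rhor jjm blyw bkjs ula frfbc dmmsh
Hunk 3: at line 8 remove [blyw,bkjs,ula] add [oqujx,ftnss] -> 13 lines: oss guw qfkyb jfc jsfkk fwdq nzdaj rhor jjm oqujx ftnss frfbc dmmsh
Hunk 4: at line 3 remove [jfc,jsfkk] add [msx,nifa] -> 13 lines: oss guw qfkyb msx nifa fwdq nzdaj rhor jjm oqujx ftnss frfbc dmmsh
Hunk 5: at line 1 remove [qfkyb,msx,nifa] add [psi,zloc,ywwi] -> 13 lines: oss guw psi zloc ywwi fwdq nzdaj rhor jjm oqujx ftnss frfbc dmmsh
Hunk 6: at line 5 remove [nzdaj,rhor] add [pjjy,dyg,igfz] -> 14 lines: oss guw psi zloc ywwi fwdq pjjy dyg igfz jjm oqujx ftnss frfbc dmmsh
Final line count: 14

Answer: 14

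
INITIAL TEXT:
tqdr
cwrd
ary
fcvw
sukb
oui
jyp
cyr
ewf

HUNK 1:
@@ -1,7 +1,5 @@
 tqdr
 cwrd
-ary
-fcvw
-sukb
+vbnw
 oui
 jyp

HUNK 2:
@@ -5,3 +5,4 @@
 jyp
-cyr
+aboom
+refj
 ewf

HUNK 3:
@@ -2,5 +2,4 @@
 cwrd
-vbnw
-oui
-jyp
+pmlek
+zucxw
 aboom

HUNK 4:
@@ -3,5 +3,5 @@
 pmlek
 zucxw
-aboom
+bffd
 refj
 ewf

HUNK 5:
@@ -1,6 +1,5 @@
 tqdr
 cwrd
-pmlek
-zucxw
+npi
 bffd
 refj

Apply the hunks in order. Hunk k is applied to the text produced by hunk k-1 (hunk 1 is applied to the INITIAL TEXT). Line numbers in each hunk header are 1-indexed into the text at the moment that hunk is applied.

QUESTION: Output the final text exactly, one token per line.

Hunk 1: at line 1 remove [ary,fcvw,sukb] add [vbnw] -> 7 lines: tqdr cwrd vbnw oui jyp cyr ewf
Hunk 2: at line 5 remove [cyr] add [aboom,refj] -> 8 lines: tqdr cwrd vbnw oui jyp aboom refj ewf
Hunk 3: at line 2 remove [vbnw,oui,jyp] add [pmlek,zucxw] -> 7 lines: tqdr cwrd pmlek zucxw aboom refj ewf
Hunk 4: at line 3 remove [aboom] add [bffd] -> 7 lines: tqdr cwrd pmlek zucxw bffd refj ewf
Hunk 5: at line 1 remove [pmlek,zucxw] add [npi] -> 6 lines: tqdr cwrd npi bffd refj ewf

Answer: tqdr
cwrd
npi
bffd
refj
ewf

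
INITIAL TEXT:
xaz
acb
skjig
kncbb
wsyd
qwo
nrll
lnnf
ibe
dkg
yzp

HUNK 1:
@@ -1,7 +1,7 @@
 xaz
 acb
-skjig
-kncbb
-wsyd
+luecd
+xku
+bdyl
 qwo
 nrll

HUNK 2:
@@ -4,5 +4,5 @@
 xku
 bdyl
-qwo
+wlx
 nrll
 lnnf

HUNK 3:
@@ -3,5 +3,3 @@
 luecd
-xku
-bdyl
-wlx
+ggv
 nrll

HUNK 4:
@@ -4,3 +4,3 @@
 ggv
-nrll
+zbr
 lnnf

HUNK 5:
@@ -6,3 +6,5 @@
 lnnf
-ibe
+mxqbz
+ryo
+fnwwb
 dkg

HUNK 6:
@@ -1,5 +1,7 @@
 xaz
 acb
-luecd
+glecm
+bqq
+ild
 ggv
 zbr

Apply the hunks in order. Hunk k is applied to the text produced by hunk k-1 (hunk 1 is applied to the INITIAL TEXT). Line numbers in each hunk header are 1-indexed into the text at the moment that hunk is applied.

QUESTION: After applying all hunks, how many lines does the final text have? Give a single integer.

Answer: 13

Derivation:
Hunk 1: at line 1 remove [skjig,kncbb,wsyd] add [luecd,xku,bdyl] -> 11 lines: xaz acb luecd xku bdyl qwo nrll lnnf ibe dkg yzp
Hunk 2: at line 4 remove [qwo] add [wlx] -> 11 lines: xaz acb luecd xku bdyl wlx nrll lnnf ibe dkg yzp
Hunk 3: at line 3 remove [xku,bdyl,wlx] add [ggv] -> 9 lines: xaz acb luecd ggv nrll lnnf ibe dkg yzp
Hunk 4: at line 4 remove [nrll] add [zbr] -> 9 lines: xaz acb luecd ggv zbr lnnf ibe dkg yzp
Hunk 5: at line 6 remove [ibe] add [mxqbz,ryo,fnwwb] -> 11 lines: xaz acb luecd ggv zbr lnnf mxqbz ryo fnwwb dkg yzp
Hunk 6: at line 1 remove [luecd] add [glecm,bqq,ild] -> 13 lines: xaz acb glecm bqq ild ggv zbr lnnf mxqbz ryo fnwwb dkg yzp
Final line count: 13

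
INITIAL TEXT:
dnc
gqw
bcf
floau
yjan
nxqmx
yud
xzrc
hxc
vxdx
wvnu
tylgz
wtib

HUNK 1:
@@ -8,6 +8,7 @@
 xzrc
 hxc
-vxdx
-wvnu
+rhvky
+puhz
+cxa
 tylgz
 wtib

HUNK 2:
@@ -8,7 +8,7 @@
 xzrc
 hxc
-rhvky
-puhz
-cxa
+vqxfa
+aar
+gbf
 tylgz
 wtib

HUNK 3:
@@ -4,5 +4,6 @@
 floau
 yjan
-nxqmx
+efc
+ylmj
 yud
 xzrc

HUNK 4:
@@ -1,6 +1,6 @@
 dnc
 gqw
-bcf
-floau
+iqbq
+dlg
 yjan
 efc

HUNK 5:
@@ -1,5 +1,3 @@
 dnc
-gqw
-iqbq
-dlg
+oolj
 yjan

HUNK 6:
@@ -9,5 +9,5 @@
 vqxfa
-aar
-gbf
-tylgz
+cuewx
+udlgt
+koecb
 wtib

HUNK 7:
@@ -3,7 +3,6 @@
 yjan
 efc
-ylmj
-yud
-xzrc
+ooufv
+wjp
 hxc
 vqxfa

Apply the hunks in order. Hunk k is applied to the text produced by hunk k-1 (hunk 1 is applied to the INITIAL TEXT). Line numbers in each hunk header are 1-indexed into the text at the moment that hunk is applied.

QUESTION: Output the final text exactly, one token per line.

Hunk 1: at line 8 remove [vxdx,wvnu] add [rhvky,puhz,cxa] -> 14 lines: dnc gqw bcf floau yjan nxqmx yud xzrc hxc rhvky puhz cxa tylgz wtib
Hunk 2: at line 8 remove [rhvky,puhz,cxa] add [vqxfa,aar,gbf] -> 14 lines: dnc gqw bcf floau yjan nxqmx yud xzrc hxc vqxfa aar gbf tylgz wtib
Hunk 3: at line 4 remove [nxqmx] add [efc,ylmj] -> 15 lines: dnc gqw bcf floau yjan efc ylmj yud xzrc hxc vqxfa aar gbf tylgz wtib
Hunk 4: at line 1 remove [bcf,floau] add [iqbq,dlg] -> 15 lines: dnc gqw iqbq dlg yjan efc ylmj yud xzrc hxc vqxfa aar gbf tylgz wtib
Hunk 5: at line 1 remove [gqw,iqbq,dlg] add [oolj] -> 13 lines: dnc oolj yjan efc ylmj yud xzrc hxc vqxfa aar gbf tylgz wtib
Hunk 6: at line 9 remove [aar,gbf,tylgz] add [cuewx,udlgt,koecb] -> 13 lines: dnc oolj yjan efc ylmj yud xzrc hxc vqxfa cuewx udlgt koecb wtib
Hunk 7: at line 3 remove [ylmj,yud,xzrc] add [ooufv,wjp] -> 12 lines: dnc oolj yjan efc ooufv wjp hxc vqxfa cuewx udlgt koecb wtib

Answer: dnc
oolj
yjan
efc
ooufv
wjp
hxc
vqxfa
cuewx
udlgt
koecb
wtib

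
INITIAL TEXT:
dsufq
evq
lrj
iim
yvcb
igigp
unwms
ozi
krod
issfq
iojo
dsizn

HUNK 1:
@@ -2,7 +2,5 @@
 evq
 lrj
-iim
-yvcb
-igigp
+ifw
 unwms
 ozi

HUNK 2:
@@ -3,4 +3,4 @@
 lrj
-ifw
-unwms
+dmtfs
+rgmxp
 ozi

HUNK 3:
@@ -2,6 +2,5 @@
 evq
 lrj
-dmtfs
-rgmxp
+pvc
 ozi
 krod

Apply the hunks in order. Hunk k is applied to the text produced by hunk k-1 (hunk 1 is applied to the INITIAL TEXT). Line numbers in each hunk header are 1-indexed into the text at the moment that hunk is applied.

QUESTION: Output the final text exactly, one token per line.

Answer: dsufq
evq
lrj
pvc
ozi
krod
issfq
iojo
dsizn

Derivation:
Hunk 1: at line 2 remove [iim,yvcb,igigp] add [ifw] -> 10 lines: dsufq evq lrj ifw unwms ozi krod issfq iojo dsizn
Hunk 2: at line 3 remove [ifw,unwms] add [dmtfs,rgmxp] -> 10 lines: dsufq evq lrj dmtfs rgmxp ozi krod issfq iojo dsizn
Hunk 3: at line 2 remove [dmtfs,rgmxp] add [pvc] -> 9 lines: dsufq evq lrj pvc ozi krod issfq iojo dsizn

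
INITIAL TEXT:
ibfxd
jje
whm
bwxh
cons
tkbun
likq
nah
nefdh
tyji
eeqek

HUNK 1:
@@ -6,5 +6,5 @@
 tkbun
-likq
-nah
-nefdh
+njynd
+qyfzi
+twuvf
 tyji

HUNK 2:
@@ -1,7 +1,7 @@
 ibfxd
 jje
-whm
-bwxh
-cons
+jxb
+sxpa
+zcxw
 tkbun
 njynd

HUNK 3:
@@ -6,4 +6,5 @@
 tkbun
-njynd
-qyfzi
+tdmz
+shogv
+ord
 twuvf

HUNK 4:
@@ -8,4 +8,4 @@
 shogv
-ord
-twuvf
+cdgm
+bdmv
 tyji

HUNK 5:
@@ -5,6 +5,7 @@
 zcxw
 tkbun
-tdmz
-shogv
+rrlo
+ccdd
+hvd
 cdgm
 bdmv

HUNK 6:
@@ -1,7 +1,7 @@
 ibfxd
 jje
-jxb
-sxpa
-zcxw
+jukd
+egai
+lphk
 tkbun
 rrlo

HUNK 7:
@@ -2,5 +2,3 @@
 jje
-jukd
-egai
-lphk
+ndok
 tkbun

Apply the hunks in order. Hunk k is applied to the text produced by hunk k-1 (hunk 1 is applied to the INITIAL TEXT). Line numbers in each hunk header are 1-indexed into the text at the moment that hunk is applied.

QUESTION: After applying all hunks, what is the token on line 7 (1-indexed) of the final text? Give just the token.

Hunk 1: at line 6 remove [likq,nah,nefdh] add [njynd,qyfzi,twuvf] -> 11 lines: ibfxd jje whm bwxh cons tkbun njynd qyfzi twuvf tyji eeqek
Hunk 2: at line 1 remove [whm,bwxh,cons] add [jxb,sxpa,zcxw] -> 11 lines: ibfxd jje jxb sxpa zcxw tkbun njynd qyfzi twuvf tyji eeqek
Hunk 3: at line 6 remove [njynd,qyfzi] add [tdmz,shogv,ord] -> 12 lines: ibfxd jje jxb sxpa zcxw tkbun tdmz shogv ord twuvf tyji eeqek
Hunk 4: at line 8 remove [ord,twuvf] add [cdgm,bdmv] -> 12 lines: ibfxd jje jxb sxpa zcxw tkbun tdmz shogv cdgm bdmv tyji eeqek
Hunk 5: at line 5 remove [tdmz,shogv] add [rrlo,ccdd,hvd] -> 13 lines: ibfxd jje jxb sxpa zcxw tkbun rrlo ccdd hvd cdgm bdmv tyji eeqek
Hunk 6: at line 1 remove [jxb,sxpa,zcxw] add [jukd,egai,lphk] -> 13 lines: ibfxd jje jukd egai lphk tkbun rrlo ccdd hvd cdgm bdmv tyji eeqek
Hunk 7: at line 2 remove [jukd,egai,lphk] add [ndok] -> 11 lines: ibfxd jje ndok tkbun rrlo ccdd hvd cdgm bdmv tyji eeqek
Final line 7: hvd

Answer: hvd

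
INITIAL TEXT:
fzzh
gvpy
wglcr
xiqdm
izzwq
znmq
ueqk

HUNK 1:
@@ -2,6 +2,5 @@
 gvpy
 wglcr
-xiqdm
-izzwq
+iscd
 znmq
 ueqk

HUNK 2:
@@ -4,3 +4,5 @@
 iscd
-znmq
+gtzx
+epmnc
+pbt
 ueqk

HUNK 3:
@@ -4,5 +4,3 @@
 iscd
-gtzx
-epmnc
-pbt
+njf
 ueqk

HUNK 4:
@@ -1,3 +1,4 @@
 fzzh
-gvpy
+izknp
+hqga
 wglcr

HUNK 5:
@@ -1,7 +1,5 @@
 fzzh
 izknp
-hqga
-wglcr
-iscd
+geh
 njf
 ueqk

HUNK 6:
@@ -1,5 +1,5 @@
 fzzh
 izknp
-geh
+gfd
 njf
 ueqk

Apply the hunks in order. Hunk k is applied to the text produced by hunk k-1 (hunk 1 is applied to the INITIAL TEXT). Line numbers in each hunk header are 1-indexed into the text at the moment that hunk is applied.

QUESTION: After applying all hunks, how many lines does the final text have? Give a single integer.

Hunk 1: at line 2 remove [xiqdm,izzwq] add [iscd] -> 6 lines: fzzh gvpy wglcr iscd znmq ueqk
Hunk 2: at line 4 remove [znmq] add [gtzx,epmnc,pbt] -> 8 lines: fzzh gvpy wglcr iscd gtzx epmnc pbt ueqk
Hunk 3: at line 4 remove [gtzx,epmnc,pbt] add [njf] -> 6 lines: fzzh gvpy wglcr iscd njf ueqk
Hunk 4: at line 1 remove [gvpy] add [izknp,hqga] -> 7 lines: fzzh izknp hqga wglcr iscd njf ueqk
Hunk 5: at line 1 remove [hqga,wglcr,iscd] add [geh] -> 5 lines: fzzh izknp geh njf ueqk
Hunk 6: at line 1 remove [geh] add [gfd] -> 5 lines: fzzh izknp gfd njf ueqk
Final line count: 5

Answer: 5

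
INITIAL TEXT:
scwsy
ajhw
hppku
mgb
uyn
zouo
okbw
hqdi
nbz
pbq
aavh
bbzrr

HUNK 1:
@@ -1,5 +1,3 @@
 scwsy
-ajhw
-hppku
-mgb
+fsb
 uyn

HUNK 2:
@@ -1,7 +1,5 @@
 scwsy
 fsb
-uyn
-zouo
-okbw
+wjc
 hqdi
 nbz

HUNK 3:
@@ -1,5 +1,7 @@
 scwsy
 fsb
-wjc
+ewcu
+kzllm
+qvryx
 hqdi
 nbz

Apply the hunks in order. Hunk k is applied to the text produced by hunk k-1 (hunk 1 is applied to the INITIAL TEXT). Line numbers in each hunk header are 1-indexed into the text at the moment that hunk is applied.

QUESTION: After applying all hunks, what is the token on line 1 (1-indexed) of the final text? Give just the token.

Hunk 1: at line 1 remove [ajhw,hppku,mgb] add [fsb] -> 10 lines: scwsy fsb uyn zouo okbw hqdi nbz pbq aavh bbzrr
Hunk 2: at line 1 remove [uyn,zouo,okbw] add [wjc] -> 8 lines: scwsy fsb wjc hqdi nbz pbq aavh bbzrr
Hunk 3: at line 1 remove [wjc] add [ewcu,kzllm,qvryx] -> 10 lines: scwsy fsb ewcu kzllm qvryx hqdi nbz pbq aavh bbzrr
Final line 1: scwsy

Answer: scwsy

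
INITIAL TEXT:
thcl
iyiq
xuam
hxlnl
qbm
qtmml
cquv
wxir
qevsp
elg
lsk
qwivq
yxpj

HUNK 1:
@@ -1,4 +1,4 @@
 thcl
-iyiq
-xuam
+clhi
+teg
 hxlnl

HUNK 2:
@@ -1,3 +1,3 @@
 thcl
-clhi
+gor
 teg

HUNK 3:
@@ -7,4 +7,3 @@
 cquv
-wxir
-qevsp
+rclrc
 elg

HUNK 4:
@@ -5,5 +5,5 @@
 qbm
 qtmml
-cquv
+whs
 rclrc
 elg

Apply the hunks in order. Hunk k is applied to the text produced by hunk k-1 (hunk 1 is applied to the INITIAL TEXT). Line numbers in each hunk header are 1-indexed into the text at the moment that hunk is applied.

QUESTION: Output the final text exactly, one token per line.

Answer: thcl
gor
teg
hxlnl
qbm
qtmml
whs
rclrc
elg
lsk
qwivq
yxpj

Derivation:
Hunk 1: at line 1 remove [iyiq,xuam] add [clhi,teg] -> 13 lines: thcl clhi teg hxlnl qbm qtmml cquv wxir qevsp elg lsk qwivq yxpj
Hunk 2: at line 1 remove [clhi] add [gor] -> 13 lines: thcl gor teg hxlnl qbm qtmml cquv wxir qevsp elg lsk qwivq yxpj
Hunk 3: at line 7 remove [wxir,qevsp] add [rclrc] -> 12 lines: thcl gor teg hxlnl qbm qtmml cquv rclrc elg lsk qwivq yxpj
Hunk 4: at line 5 remove [cquv] add [whs] -> 12 lines: thcl gor teg hxlnl qbm qtmml whs rclrc elg lsk qwivq yxpj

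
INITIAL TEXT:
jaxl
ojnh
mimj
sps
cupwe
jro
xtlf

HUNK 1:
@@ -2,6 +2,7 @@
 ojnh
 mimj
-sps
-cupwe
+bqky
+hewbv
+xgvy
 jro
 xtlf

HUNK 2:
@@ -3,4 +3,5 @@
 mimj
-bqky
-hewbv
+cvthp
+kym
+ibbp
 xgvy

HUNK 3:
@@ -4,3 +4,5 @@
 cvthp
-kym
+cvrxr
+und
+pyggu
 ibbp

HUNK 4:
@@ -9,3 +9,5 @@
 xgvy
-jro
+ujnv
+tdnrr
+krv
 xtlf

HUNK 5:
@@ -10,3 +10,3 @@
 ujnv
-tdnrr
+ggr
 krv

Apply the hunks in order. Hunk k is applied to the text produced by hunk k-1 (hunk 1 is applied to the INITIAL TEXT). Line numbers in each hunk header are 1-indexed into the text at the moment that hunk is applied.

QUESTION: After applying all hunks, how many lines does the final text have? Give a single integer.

Hunk 1: at line 2 remove [sps,cupwe] add [bqky,hewbv,xgvy] -> 8 lines: jaxl ojnh mimj bqky hewbv xgvy jro xtlf
Hunk 2: at line 3 remove [bqky,hewbv] add [cvthp,kym,ibbp] -> 9 lines: jaxl ojnh mimj cvthp kym ibbp xgvy jro xtlf
Hunk 3: at line 4 remove [kym] add [cvrxr,und,pyggu] -> 11 lines: jaxl ojnh mimj cvthp cvrxr und pyggu ibbp xgvy jro xtlf
Hunk 4: at line 9 remove [jro] add [ujnv,tdnrr,krv] -> 13 lines: jaxl ojnh mimj cvthp cvrxr und pyggu ibbp xgvy ujnv tdnrr krv xtlf
Hunk 5: at line 10 remove [tdnrr] add [ggr] -> 13 lines: jaxl ojnh mimj cvthp cvrxr und pyggu ibbp xgvy ujnv ggr krv xtlf
Final line count: 13

Answer: 13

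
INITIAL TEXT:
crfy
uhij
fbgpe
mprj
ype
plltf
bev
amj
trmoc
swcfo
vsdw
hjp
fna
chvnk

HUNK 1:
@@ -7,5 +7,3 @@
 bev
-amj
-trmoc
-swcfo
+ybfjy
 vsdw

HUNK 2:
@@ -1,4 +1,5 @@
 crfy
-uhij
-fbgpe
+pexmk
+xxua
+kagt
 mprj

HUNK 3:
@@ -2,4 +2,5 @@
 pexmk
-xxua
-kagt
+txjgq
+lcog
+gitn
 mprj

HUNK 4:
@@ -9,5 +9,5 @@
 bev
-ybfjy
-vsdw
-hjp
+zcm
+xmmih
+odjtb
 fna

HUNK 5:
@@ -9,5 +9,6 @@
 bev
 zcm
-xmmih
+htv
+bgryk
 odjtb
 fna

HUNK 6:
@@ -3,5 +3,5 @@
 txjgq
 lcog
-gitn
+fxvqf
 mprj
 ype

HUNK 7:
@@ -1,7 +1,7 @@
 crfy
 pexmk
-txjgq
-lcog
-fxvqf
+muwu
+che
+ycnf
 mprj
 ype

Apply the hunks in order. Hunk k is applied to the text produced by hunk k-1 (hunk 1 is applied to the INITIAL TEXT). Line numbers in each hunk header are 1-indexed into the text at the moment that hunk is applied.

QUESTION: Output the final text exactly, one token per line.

Answer: crfy
pexmk
muwu
che
ycnf
mprj
ype
plltf
bev
zcm
htv
bgryk
odjtb
fna
chvnk

Derivation:
Hunk 1: at line 7 remove [amj,trmoc,swcfo] add [ybfjy] -> 12 lines: crfy uhij fbgpe mprj ype plltf bev ybfjy vsdw hjp fna chvnk
Hunk 2: at line 1 remove [uhij,fbgpe] add [pexmk,xxua,kagt] -> 13 lines: crfy pexmk xxua kagt mprj ype plltf bev ybfjy vsdw hjp fna chvnk
Hunk 3: at line 2 remove [xxua,kagt] add [txjgq,lcog,gitn] -> 14 lines: crfy pexmk txjgq lcog gitn mprj ype plltf bev ybfjy vsdw hjp fna chvnk
Hunk 4: at line 9 remove [ybfjy,vsdw,hjp] add [zcm,xmmih,odjtb] -> 14 lines: crfy pexmk txjgq lcog gitn mprj ype plltf bev zcm xmmih odjtb fna chvnk
Hunk 5: at line 9 remove [xmmih] add [htv,bgryk] -> 15 lines: crfy pexmk txjgq lcog gitn mprj ype plltf bev zcm htv bgryk odjtb fna chvnk
Hunk 6: at line 3 remove [gitn] add [fxvqf] -> 15 lines: crfy pexmk txjgq lcog fxvqf mprj ype plltf bev zcm htv bgryk odjtb fna chvnk
Hunk 7: at line 1 remove [txjgq,lcog,fxvqf] add [muwu,che,ycnf] -> 15 lines: crfy pexmk muwu che ycnf mprj ype plltf bev zcm htv bgryk odjtb fna chvnk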